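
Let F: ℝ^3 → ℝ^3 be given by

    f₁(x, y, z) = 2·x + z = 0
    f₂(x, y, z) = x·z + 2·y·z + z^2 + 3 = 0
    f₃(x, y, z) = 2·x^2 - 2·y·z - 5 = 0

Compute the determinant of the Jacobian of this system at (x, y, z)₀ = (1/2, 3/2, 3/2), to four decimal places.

10.5000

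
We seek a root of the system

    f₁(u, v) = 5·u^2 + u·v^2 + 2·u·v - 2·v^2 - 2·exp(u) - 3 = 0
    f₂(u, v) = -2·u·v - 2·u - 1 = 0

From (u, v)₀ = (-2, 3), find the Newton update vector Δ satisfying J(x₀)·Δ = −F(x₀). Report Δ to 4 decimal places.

At (-2, 3): F = (-31.270671, 15.0000).
Jacobian J = [[10·u + v^2 + 2·v - 2·exp(u), 2·u·v + 2·u - 4·v], [-2·v - 2, -2·u]].
At the point, J = [[-5.270671, -28.0000], [-8.0000, 4.0000]] (det J = -245.082682).
Solving J·Δ = −F gives Δ = (1.2033, -1.3433).

(1.2033, -1.3433)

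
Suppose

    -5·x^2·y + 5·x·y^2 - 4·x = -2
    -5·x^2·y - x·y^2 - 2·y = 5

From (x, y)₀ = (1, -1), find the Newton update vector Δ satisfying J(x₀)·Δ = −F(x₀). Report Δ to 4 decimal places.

(0.3125, 0.7625)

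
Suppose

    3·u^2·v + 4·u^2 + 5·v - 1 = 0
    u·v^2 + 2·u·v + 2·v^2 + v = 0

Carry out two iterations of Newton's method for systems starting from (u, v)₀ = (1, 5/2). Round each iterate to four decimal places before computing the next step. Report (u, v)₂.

At (1, 5/2): F = (23.0000, 26.2500).
Jacobian J = [[6·u·v + 8·u, 3·u^2 + 5], [v^2 + 2·v, 2·u·v + 2·u + 4·v + 1]].
At the point, J = [[23.0000, 8.0000], [11.2500, 18.0000]] (det J = 324.0000).
Solving J·Δ = −F gives Δ = (-0.6296, -1.0648).
Then the next iterate is (u, v)₁ = (0.3704, 1.4352).
Round to (0.3704, 1.4352) and repeat: F = (7.315496, 7.380944), J = [[6.152788, 5.411588], [4.930199, 8.544796]].
Δ = (-0.8715, -0.3610), so (u, v)₂ = (-0.5011, 1.0742).

(-0.5011, 1.0742)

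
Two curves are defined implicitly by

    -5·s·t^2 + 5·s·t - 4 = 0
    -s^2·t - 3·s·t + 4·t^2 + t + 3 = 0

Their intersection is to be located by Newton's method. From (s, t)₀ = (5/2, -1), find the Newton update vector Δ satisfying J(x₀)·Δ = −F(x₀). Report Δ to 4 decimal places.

(-1.5014, 0.3730)

At (5/2, -1): F = (-29.0000, 19.7500).
Jacobian J = [[-5·t^2 + 5·t, -10·s·t + 5·s], [-2·s·t - 3·t, -s^2 - 3·s + 8·t + 1]].
At the point, J = [[-10.0000, 37.5000], [8.0000, -20.7500]] (det J = -92.5000).
Solving J·Δ = −F gives Δ = (-1.5014, 0.3730).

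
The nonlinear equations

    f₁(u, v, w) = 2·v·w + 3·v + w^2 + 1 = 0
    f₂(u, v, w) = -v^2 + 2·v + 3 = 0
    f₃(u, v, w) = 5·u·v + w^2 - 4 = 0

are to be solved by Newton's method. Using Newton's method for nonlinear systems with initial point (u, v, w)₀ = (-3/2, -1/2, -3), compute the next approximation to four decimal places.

(-0.7929, -1.0833, -1.1071)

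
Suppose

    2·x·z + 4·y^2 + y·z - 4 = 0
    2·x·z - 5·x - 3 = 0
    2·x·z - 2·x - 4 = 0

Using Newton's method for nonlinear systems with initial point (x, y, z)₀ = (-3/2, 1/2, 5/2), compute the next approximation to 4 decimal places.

At (-3/2, 1/2, 5/2): F = (-9.2500, -3.0000, -8.5000).
Jacobian J = [[2·z, 8·y + z, 2·x + y], [2·z - 5, 0, 2·x], [2·z - 2, 0, 2·x]].
At the point, J = [[5.0000, 6.5000, -2.5000], [0.0000, 0.0000, -3.0000], [3.0000, 0.0000, -3.0000]] (det J = -58.5000).
Solving J·Δ = −F gives Δ = (1.8333, -0.3718, -1.0000).
Then the next iterate is (x, y, z)₁ = (0.3333, 0.1282, 1.5000).

(0.3333, 0.1282, 1.5000)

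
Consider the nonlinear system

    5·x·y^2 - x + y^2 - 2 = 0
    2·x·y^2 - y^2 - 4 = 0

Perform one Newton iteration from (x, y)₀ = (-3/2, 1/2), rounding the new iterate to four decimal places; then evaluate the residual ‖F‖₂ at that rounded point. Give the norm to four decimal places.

At (-3/2, 1/2): F = (-2.1250, -5.0000).
Jacobian J = [[5·y^2 - 1, 10·x·y + 2·y], [2·y^2, 4·x·y - 2·y]].
At the point, J = [[0.2500, -6.5000], [0.5000, -4.0000]] (det J = 2.2500).
Solving J·Δ = −F gives Δ = (10.6667, 0.0833).
Then the next iterate is (x, y)₁ = (9.1667, 0.5833).
Re-evaluating at (9.1667, 0.5833): F = (4.767878, 1.897497), so ‖F‖₂ = 5.1316.

5.1316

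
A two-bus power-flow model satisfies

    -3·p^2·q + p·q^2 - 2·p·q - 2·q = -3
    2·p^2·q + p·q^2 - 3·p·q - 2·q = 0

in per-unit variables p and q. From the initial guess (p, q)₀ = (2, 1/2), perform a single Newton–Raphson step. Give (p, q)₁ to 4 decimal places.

At (2, 1/2): F = (-5.5000, 0.5000).
Jacobian J = [[-6·p·q + q^2 - 2·q, -3·p^2 + 2·p·q - 2·p - 2], [4·p·q + q^2 - 3·q, 2·p^2 + 2·p·q - 3·p - 2]].
At the point, J = [[-6.7500, -16.0000], [2.7500, 2.0000]] (det J = 30.5000).
Solving J·Δ = −F gives Δ = (0.0984, -0.3852).
Then the next iterate is (p, q)₁ = (2.0984, 0.1148).

(2.0984, 0.1148)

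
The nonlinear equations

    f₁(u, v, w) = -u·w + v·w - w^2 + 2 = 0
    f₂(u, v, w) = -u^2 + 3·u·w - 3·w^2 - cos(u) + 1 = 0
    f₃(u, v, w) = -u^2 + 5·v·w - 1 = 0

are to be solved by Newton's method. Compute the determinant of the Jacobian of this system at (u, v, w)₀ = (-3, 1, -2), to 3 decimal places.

J = [[-w, w, -u + v - 2·w], [-2·u + 3·w + sin(u), 0, 3·u - 6·w], [-2·u, 5·w, 5·v]].
At the point, J = [[2.000, -2.000, 8.000], [-0.14112, 0.000, 3.000], [6.000, -10.000, 5.000]].
det J = 33.878.

33.878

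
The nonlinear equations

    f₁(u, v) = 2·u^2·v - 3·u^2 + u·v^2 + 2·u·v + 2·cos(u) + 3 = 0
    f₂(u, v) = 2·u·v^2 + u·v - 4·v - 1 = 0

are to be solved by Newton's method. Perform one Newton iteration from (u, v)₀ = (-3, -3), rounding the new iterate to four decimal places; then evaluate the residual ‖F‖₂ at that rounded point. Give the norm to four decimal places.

At (-3, -3): F = (-88.979985, -34.0000).
Jacobian J = [[4·u·v - 6·u + v^2 + 2·v - 2·sin(u), 2·u^2 + 2·u·v + 2·u], [2·v^2 + v, 4·u·v + u - 4]].
At the point, J = [[57.282240, 30.0000], [15.0000, 29.0000]] (det J = 1211.184960).
Solving J·Δ = −F gives Δ = (1.2883, 0.5060).
Then the next iterate is (u, v)₁ = (-1.7117, -2.4940).
Re-evaluating at (-1.7117, -2.4940): F = (-22.793928, -8.048691), so ‖F‖₂ = 24.1732.

24.1732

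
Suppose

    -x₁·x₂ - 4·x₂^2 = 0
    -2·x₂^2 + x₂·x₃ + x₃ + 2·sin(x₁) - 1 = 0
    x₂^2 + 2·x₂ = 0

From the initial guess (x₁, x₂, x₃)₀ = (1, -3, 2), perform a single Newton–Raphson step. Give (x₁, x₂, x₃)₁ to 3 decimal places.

(6.250, -2.250, -0.572)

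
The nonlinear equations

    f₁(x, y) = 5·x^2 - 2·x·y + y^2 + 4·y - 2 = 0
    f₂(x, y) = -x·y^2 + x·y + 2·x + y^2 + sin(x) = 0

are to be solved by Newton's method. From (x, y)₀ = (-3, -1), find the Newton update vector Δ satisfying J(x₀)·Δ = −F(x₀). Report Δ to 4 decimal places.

(1.2056, -0.0304)

At (-3, -1): F = (34.0000, 0.858880).
Jacobian J = [[10·x - 2·y, -2·x + 2·y + 4], [-y^2 + y + cos(x) + 2, -2·x·y + x + 2·y]].
At the point, J = [[-28.0000, 8.0000], [-0.989992, -11.0000]] (det J = 315.919940).
Solving J·Δ = −F gives Δ = (1.2056, -0.0304).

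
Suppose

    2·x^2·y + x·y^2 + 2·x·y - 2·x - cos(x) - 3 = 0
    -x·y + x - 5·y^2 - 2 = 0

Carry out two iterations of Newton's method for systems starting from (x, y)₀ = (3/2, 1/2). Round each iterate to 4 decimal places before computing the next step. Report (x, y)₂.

(3.4345, 0.3059)

At (3/2, 1/2): F = (-1.945737, -2.5000).
Jacobian J = [[4·x·y + y^2 + 2·y + sin(x) - 2, 2·x^2 + 2·x·y + 2·x], [-y + 1, -x - 10·y]].
At the point, J = [[3.247495, 9.0000], [0.5000, -6.5000]] (det J = -25.608717).
Solving J·Δ = −F gives Δ = (1.3725, -0.2790).
Then the next iterate is (x, y)₁ = (2.8725, 0.2210).
Round to (2.8725, 0.2210) and repeat: F = (-2.723991, -0.006528), J = [[1.295988, 23.517158], [0.7790, -5.0825]].
Δ = (0.5620, 0.0849), so (x, y)₂ = (3.4345, 0.3059).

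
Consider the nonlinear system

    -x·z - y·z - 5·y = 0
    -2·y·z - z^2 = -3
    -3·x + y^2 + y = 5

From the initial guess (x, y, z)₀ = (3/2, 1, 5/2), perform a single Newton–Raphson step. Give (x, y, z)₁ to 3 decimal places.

(-1.250, 0.750, 1.500)

At (3/2, 1, 5/2): F = (-11.250, -8.250, -7.500).
Jacobian J = [[-z, -z - 5, -x - y], [0, -2·z, -2·y - 2·z], [-3, 2·y + 1, 0]].
At the point, J = [[-2.500, -7.500, -2.500], [0.000, -5.000, -7.000], [-3.000, 3.000, 0.000]] (det J = -172.500).
Solving J·Δ = −F gives Δ = (-2.750, -0.250, -1.000).
Then the next iterate is (x, y, z)₁ = (-1.250, 0.750, 1.500).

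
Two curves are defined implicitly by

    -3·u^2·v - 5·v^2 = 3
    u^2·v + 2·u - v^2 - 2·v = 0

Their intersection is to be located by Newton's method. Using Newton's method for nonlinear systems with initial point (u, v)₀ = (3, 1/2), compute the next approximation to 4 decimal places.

(1.2123, 0.4481)

At (3, 1/2): F = (-17.7500, 9.2500).
Jacobian J = [[-6·u·v, -3·u^2 - 10·v], [2·u·v + 2, u^2 - 2·v - 2]].
At the point, J = [[-9.0000, -32.0000], [5.0000, 6.0000]] (det J = 106.0000).
Solving J·Δ = −F gives Δ = (-1.7877, -0.0519).
Then the next iterate is (u, v)₁ = (1.2123, 0.4481).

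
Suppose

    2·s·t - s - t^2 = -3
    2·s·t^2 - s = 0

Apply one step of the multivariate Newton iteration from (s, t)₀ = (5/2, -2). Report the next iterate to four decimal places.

At (5/2, -2): F = (-13.5000, 17.5000).
Jacobian J = [[2·t - 1, 2·s - 2·t], [2·t^2 - 1, 4·s·t]].
At the point, J = [[-5.0000, 9.0000], [7.0000, -20.0000]] (det J = 37.0000).
Solving J·Δ = −F gives Δ = (-3.0405, -0.1892).
Then the next iterate is (s, t)₁ = (-0.5405, -2.1892).

(-0.5405, -2.1892)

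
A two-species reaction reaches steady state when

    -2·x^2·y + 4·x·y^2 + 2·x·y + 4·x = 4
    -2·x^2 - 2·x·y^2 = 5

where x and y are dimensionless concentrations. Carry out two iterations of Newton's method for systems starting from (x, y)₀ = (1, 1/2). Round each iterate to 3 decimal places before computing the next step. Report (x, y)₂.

At (1, 1/2): F = (1.000, -7.500).
Jacobian J = [[-4·x·y + 4·y^2 + 2·y + 4, -2·x^2 + 8·x·y + 2·x], [-4·x - 2·y^2, -4·x·y]].
At the point, J = [[4.000, 4.000], [-4.500, -2.000]] (det J = 10.000).
Solving J·Δ = −F gives Δ = (-2.800, 2.550).
Then the next iterate is (x, y)₁ = (-1.800, 3.050).
Round to (-1.800, 3.050) and repeat: F = (-108.922, 22.009), J = [[69.270, -54.000], [-11.405, 21.960]].
Δ = (1.329, -0.312), so (x, y)₂ = (-0.471, 2.738).

(-0.471, 2.738)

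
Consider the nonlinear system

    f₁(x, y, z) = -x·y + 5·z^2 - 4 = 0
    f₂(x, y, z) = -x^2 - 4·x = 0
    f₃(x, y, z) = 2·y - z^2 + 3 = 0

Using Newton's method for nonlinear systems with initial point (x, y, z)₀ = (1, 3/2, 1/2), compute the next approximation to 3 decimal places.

At (1, 3/2, 1/2): F = (-4.250, -5.000, 5.750).
Jacobian J = [[-y, -x, 10·z], [-2·x - 4, 0, 0], [0, 2, -2·z]].
At the point, J = [[-1.500, -1.000, 5.000], [-6.000, 0.000, 0.000], [0.000, 2.000, -1.000]] (det J = -54.000).
Solving J·Δ = −F gives Δ = (-0.833, -2.861, 0.028).
Then the next iterate is (x, y, z)₁ = (0.167, -1.361, 0.528).

(0.167, -1.361, 0.528)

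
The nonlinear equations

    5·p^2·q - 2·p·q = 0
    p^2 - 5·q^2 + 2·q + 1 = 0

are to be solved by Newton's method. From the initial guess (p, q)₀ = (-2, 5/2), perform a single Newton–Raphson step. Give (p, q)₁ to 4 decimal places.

At (-2, 5/2): F = (60.0000, -21.2500).
Jacobian J = [[10·p·q - 2·q, 5·p^2 - 2·p], [2·p, -10·q + 2]].
At the point, J = [[-55.0000, 24.0000], [-4.0000, -23.0000]] (det J = 1361.0000).
Solving J·Δ = −F gives Δ = (0.6392, -1.0351).
Then the next iterate is (p, q)₁ = (-1.3608, 1.4649).

(-1.3608, 1.4649)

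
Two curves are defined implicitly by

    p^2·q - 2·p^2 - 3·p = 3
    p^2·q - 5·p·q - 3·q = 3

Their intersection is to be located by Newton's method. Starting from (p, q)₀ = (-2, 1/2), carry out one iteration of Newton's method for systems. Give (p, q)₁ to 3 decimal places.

At (-2, 1/2): F = (-3.000, 2.500).
Jacobian J = [[2·p·q - 4·p - 3, p^2], [2·p·q - 5·q, p^2 - 5·p - 3]].
At the point, J = [[3.000, 4.000], [-4.500, 11.000]] (det J = 51.000).
Solving J·Δ = −F gives Δ = (0.843, 0.118).
Then the next iterate is (p, q)₁ = (-1.157, 0.618).

(-1.157, 0.618)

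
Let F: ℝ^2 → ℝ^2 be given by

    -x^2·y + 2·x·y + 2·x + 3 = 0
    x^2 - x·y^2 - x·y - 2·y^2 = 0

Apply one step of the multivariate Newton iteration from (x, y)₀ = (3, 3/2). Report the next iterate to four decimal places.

At (3, 3/2): F = (4.5000, -6.7500).
Jacobian J = [[-2·x·y + 2·y + 2, -x^2 + 2·x], [2·x - y^2 - y, -2·x·y - x - 4·y]].
At the point, J = [[-4.0000, -3.0000], [2.2500, -18.0000]] (det J = 78.7500).
Solving J·Δ = −F gives Δ = (1.2857, -0.2143).
Then the next iterate is (x, y)₁ = (4.2857, 1.2857).

(4.2857, 1.2857)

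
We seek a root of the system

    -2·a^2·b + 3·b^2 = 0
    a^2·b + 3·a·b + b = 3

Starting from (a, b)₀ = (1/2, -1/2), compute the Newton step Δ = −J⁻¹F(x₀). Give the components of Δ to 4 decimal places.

At (1/2, -1/2): F = (1.0000, -4.3750).
Jacobian J = [[-4·a·b, -2·a^2 + 6·b], [2·a·b + 3·b, a^2 + 3·a + 1]].
At the point, J = [[1.0000, -3.5000], [-2.0000, 2.7500]] (det J = -4.2500).
Solving J·Δ = −F gives Δ = (-2.9559, -0.5588).

(-2.9559, -0.5588)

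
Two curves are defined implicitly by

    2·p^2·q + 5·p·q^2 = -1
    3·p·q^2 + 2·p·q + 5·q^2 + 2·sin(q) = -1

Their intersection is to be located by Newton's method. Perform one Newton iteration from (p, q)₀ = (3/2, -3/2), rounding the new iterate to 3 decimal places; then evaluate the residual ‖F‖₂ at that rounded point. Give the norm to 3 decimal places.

5.713

At (3/2, -3/2): F = (11.125, 15.88001).
Jacobian J = [[4·p·q + 5·q^2, 2·p^2 + 10·p·q], [3·q^2 + 2·q, 6·p·q + 2·p + 10·q + 2·cos(q)]].
At the point, J = [[2.250, -18.000], [3.750, -25.35853]] (det J = 10.44332).
Solving J·Δ = −F gives Δ = (-0.357, 0.573).
Then the next iterate is (p, q)₁ = (1.143, -0.927).
Re-evaluating at (1.143, -0.927): F = (3.48891, 4.52452), so ‖F‖₂ = 5.713.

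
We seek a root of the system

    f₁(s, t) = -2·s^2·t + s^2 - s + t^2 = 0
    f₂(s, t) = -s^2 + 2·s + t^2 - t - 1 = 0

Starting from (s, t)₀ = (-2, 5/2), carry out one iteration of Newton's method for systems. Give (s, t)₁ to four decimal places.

At (-2, 5/2): F = (-7.7500, -5.2500).
Jacobian J = [[-4·s·t + 2·s - 1, -2·s^2 + 2·t], [-2·s + 2, 2·t - 1]].
At the point, J = [[15.0000, -3.0000], [6.0000, 4.0000]] (det J = 78.0000).
Solving J·Δ = −F gives Δ = (0.5994, 0.4135).
Then the next iterate is (s, t)₁ = (-1.4006, 2.9135).

(-1.4006, 2.9135)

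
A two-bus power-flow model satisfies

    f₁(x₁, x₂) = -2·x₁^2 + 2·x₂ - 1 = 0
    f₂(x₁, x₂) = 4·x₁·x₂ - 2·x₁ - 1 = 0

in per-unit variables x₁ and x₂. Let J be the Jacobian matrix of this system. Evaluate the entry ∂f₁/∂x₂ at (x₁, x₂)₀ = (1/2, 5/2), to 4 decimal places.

2.0000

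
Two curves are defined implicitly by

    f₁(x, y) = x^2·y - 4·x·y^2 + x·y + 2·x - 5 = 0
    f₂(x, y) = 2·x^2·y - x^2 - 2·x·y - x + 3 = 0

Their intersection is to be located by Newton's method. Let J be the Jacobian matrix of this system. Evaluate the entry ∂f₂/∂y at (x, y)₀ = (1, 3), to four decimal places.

∂f₂/∂y = 2·x^2 - 2·x.
At (1, 3) this is 0.0000.

0.0000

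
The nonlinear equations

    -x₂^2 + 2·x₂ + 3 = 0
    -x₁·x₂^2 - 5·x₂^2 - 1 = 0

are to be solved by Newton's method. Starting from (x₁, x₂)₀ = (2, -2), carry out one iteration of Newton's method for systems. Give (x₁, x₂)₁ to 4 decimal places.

(0.5833, -1.1667)

At (2, -2): F = (-5.0000, -29.0000).
Jacobian J = [[0, -2·x₂ + 2], [-x₂^2, -2·x₁·x₂ - 10·x₂]].
At the point, J = [[0.0000, 6.0000], [-4.0000, 28.0000]] (det J = 24.0000).
Solving J·Δ = −F gives Δ = (-1.4167, 0.8333).
Then the next iterate is (x₁, x₂)₁ = (0.5833, -1.1667).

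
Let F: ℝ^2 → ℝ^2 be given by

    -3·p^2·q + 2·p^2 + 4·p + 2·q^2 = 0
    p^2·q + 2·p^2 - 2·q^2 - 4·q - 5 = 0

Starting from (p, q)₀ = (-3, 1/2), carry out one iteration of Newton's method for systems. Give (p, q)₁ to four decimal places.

(-2.0484, 0.2581)

At (-3, 1/2): F = (-7.0000, 15.0000).
Jacobian J = [[-6·p·q + 4·p + 4, -3·p^2 + 4·q], [2·p·q + 4·p, p^2 - 4·q - 4]].
At the point, J = [[1.0000, -25.0000], [-15.0000, 3.0000]] (det J = -372.0000).
Solving J·Δ = −F gives Δ = (0.9516, -0.2419).
Then the next iterate is (p, q)₁ = (-2.0484, 0.2581).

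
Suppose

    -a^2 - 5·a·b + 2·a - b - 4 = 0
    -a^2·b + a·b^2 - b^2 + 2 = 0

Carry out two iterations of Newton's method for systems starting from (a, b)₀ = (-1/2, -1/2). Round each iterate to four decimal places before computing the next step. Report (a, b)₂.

At (-1/2, -1/2): F = (-6.0000, 1.7500).
Jacobian J = [[-2·a - 5·b + 2, -5·a - 1], [-2·a·b + b^2, -a^2 + 2·a·b - 2·b]].
At the point, J = [[5.5000, 1.5000], [-0.2500, 1.2500]] (det J = 7.2500).
Solving J·Δ = −F gives Δ = (1.3966, -1.1207).
Then the next iterate is (a, b)₁ = (0.8966, -1.6207).
Round to (0.8966, -1.6207) and repeat: F = (5.875607, 3.031270), J = [[8.3103, -5.4830], [5.532908, -0.468731]].
Δ = (-0.5244, 0.2768), so (a, b)₂ = (0.3722, -1.3439).

(0.3722, -1.3439)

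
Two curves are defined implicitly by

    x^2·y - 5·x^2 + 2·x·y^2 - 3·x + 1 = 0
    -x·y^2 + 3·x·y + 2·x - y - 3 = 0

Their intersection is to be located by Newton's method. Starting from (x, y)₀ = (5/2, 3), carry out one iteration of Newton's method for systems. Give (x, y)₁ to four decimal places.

(0.8935, 2.5043)

At (5/2, 3): F = (26.0000, -1.0000).
Jacobian J = [[2·x·y - 10·x + 2·y^2 - 3, x^2 + 4·x·y], [-y^2 + 3·y + 2, -2·x·y + 3·x - 1]].
At the point, J = [[5.0000, 36.2500], [2.0000, -8.5000]] (det J = -115.0000).
Solving J·Δ = −F gives Δ = (-1.6065, -0.4957).
Then the next iterate is (x, y)₁ = (0.8935, 2.5043).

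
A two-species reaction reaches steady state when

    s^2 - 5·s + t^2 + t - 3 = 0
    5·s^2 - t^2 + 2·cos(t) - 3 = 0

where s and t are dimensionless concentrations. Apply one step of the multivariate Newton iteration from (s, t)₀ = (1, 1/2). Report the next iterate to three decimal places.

At (1, 1/2): F = (-6.250, 3.50517).
Jacobian J = [[2·s - 5, 2·t + 1], [10·s, -2·t - 2·sin(t)]].
At the point, J = [[-3.000, 2.000], [10.000, -1.95885]] (det J = -14.12345).
Solving J·Δ = −F gives Δ = (0.370, 3.681).
Then the next iterate is (s, t)₁ = (1.370, 4.181).

(1.370, 4.181)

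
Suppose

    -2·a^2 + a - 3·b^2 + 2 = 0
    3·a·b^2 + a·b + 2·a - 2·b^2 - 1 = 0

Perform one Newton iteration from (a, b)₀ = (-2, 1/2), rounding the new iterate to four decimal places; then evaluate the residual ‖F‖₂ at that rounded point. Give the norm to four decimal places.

At (-2, 1/2): F = (-8.7500, -8.0000).
Jacobian J = [[-4·a + 1, -6·b], [3·b^2 + b + 2, 6·a·b + a - 4·b]].
At the point, J = [[9.0000, -3.0000], [3.2500, -10.0000]] (det J = -80.2500).
Solving J·Δ = −F gives Δ = (0.7913, -0.5428).
Then the next iterate is (a, b)₁ = (-1.2087, -0.0428).
Re-evaluating at (-1.2087, -0.0428): F = (-2.136107, -3.375974), so ‖F‖₂ = 3.9950.

3.9950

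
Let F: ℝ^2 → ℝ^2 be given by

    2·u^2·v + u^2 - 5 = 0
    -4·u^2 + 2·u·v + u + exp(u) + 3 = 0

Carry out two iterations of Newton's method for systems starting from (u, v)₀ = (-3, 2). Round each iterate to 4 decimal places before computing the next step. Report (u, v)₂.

(0.8821, 12.8315)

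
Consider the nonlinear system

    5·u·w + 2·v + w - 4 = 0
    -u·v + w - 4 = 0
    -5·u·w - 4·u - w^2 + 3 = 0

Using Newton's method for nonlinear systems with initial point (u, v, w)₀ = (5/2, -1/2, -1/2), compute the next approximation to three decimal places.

At (5/2, -1/2, -1/2): F = (-11.750, -3.250, -1.000).
Jacobian J = [[5·w, 2, 5·u + 1], [-v, -u, 1], [-5·w - 4, 0, -5·u - 2·w]].
At the point, J = [[-2.500, 2.000, 13.500], [0.500, -2.500, 1.000], [-1.500, 0.000, -11.500]] (det J = -114.000).
Solving J·Δ = −F gives Δ = (-3.933, -1.916, 0.426).
Then the next iterate is (u, v, w)₁ = (-1.433, -2.416, -0.074).

(-1.433, -2.416, -0.074)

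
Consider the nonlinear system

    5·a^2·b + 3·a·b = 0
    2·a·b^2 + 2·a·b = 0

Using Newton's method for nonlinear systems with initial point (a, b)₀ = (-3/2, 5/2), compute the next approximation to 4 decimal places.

(-1.2000, 1.3333)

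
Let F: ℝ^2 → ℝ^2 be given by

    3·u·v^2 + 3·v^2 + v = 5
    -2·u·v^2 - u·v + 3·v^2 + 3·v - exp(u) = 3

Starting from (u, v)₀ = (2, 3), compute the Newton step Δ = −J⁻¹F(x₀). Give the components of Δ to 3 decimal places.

(-0.355, -1.262)

At (2, 3): F = (79.000, -16.38906).
Jacobian J = [[3·v^2, 6·u·v + 6·v + 1], [-2·v^2 - v - exp(u), -4·u·v - u + 6·v + 3]].
At the point, J = [[27.000, 55.000], [-28.38906, -5.000]] (det J = 1426.39809).
Solving J·Δ = −F gives Δ = (-0.355, -1.262).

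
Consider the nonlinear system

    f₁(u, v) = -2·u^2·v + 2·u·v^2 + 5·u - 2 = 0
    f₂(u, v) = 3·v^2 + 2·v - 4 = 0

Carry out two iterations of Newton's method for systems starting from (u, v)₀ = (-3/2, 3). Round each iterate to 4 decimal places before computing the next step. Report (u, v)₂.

(-0.4010, 0.9918)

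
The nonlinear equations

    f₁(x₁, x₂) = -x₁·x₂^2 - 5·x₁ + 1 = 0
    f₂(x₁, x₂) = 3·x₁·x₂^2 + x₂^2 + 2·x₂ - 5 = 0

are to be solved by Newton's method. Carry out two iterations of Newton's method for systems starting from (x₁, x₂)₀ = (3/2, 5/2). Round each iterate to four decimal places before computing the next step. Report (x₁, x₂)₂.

(0.2023, 1.5116)

At (3/2, 5/2): F = (-15.8750, 34.3750).
Jacobian J = [[-x₂^2 - 5, -2·x₁·x₂], [3·x₂^2, 6·x₁·x₂ + 2·x₂ + 2]].
At the point, J = [[-11.2500, -7.5000], [18.7500, 29.5000]] (det J = -191.2500).
Solving J·Δ = −F gives Δ = (-1.1007, -0.4657).
Then the next iterate is (x₁, x₂)₁ = (0.3993, 2.0343).
Round to (0.3993, 2.0343) and repeat: F = (-2.648954, 8.164338), J = [[-9.138376, -1.624592], [12.415129, 10.942376]].
Δ = (-0.1970, -0.5227), so (x₁, x₂)₂ = (0.2023, 1.5116).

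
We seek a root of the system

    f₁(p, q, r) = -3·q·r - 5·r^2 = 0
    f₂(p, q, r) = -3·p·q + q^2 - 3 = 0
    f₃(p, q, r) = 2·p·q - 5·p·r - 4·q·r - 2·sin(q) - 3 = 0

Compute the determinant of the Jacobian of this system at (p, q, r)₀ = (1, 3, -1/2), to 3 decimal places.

87.779

J = [[0, -3·r, -3·q - 10·r], [-3·q, -3·p + 2·q, 0], [2·q - 5·r, 2·p - 4·r - 2·cos(q), -5·p - 4·q]].
At the point, J = [[0.000, 1.500, -4.000], [-9.000, 3.000, 0.000], [8.500, 5.97998, -17.000]].
det J = 87.779.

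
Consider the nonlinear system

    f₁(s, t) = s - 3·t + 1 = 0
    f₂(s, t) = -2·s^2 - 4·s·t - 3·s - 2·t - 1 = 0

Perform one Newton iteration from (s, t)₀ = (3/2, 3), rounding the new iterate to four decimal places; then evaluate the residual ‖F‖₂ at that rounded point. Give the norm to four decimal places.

At (3/2, 3): F = (-6.5000, -34.0000).
Jacobian J = [[1, -3], [-4·s - 4·t - 3, -4·s - 2]].
At the point, J = [[1.0000, -3.0000], [-21.0000, -8.0000]] (det J = -71.0000).
Solving J·Δ = −F gives Δ = (-0.7042, -2.4014).
Then the next iterate is (s, t)₁ = (0.7958, 0.5986).
Re-evaluating at (0.7958, 0.5986): F = (0.0000, -7.756659), so ‖F‖₂ = 7.7567.

7.7567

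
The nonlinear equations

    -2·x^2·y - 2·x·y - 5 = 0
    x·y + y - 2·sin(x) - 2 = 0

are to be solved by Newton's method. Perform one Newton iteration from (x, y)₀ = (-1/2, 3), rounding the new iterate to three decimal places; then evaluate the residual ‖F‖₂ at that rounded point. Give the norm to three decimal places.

204.435

At (-1/2, 3): F = (-3.500, 0.45885).
Jacobian J = [[-4·x·y - 2·y, -2·x^2 - 2·x], [y - 2·cos(x), x + 1]].
At the point, J = [[0.000, 0.500], [1.24483, 0.500]] (det J = -0.62242).
Solving J·Δ = −F gives Δ = (-3.180, 7.000).
Then the next iterate is (x, y)₁ = (-3.680, 10.000).
Re-evaluating at (-3.680, 10.000): F = (-202.248, -29.82554), so ‖F‖₂ = 204.435.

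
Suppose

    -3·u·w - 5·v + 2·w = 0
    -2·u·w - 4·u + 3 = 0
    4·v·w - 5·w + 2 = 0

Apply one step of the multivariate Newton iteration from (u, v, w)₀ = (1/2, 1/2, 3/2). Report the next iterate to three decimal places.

(0.798, -0.377, -1.088)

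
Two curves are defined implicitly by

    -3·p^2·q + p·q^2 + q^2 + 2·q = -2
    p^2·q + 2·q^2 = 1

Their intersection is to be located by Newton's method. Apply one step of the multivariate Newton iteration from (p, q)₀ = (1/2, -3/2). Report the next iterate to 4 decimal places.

(0.2718, -0.8970)

At (1/2, -3/2): F = (3.5000, 3.1250).
Jacobian J = [[-6·p·q + q^2, -3·p^2 + 2·p·q + 2·q + 2], [2·p·q, p^2 + 4·q]].
At the point, J = [[6.7500, -3.2500], [-1.5000, -5.7500]] (det J = -43.6875).
Solving J·Δ = −F gives Δ = (-0.2282, 0.6030).
Then the next iterate is (p, q)₁ = (0.2718, -0.8970).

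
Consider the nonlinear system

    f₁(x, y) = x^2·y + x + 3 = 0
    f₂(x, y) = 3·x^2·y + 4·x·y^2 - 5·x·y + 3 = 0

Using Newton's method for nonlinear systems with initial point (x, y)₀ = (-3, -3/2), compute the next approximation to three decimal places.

(-2.305, -0.772)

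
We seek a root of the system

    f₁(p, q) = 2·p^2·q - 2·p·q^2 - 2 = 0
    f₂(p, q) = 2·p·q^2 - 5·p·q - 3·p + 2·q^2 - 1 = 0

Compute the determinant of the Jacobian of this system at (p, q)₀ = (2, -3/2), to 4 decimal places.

282.0000

J = [[4·p·q - 2·q^2, 2·p^2 - 4·p·q], [2·q^2 - 5·q - 3, 4·p·q - 5·p + 4·q]].
At the point, J = [[-16.5000, 20.0000], [9.0000, -28.0000]].
det J = 282.0000.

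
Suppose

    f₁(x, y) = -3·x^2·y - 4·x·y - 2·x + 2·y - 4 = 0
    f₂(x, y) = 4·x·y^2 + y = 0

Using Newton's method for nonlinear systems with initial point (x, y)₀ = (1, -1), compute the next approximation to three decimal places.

(1.611, -0.222)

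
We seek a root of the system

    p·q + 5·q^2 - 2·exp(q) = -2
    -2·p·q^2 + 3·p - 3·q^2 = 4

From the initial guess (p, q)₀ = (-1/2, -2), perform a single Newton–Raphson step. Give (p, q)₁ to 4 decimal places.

(-1.3224, -0.8265)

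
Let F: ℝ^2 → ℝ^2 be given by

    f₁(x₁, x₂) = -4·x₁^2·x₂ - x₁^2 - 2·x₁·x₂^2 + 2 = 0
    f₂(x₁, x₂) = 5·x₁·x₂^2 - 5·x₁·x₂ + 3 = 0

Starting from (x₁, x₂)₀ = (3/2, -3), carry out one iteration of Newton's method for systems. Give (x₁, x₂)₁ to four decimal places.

At (3/2, -3): F = (-0.2500, 93.0000).
Jacobian J = [[-8·x₁·x₂ - 2·x₁ - 2·x₂^2, -4·x₁^2 - 4·x₁·x₂], [5·x₂^2 - 5·x₂, 10·x₁·x₂ - 5·x₁]].
At the point, J = [[15.0000, 9.0000], [60.0000, -52.5000]] (det J = -1327.5000).
Solving J·Δ = −F gives Δ = (-0.6206, 1.0621).
Then the next iterate is (x₁, x₂)₁ = (0.8794, -1.9379).

(0.8794, -1.9379)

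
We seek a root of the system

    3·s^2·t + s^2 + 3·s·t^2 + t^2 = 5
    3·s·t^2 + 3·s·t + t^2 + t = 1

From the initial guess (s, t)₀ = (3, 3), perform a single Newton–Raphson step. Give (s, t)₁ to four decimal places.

At (3, 3): F = (175.0000, 119.0000).
Jacobian J = [[6·s·t + 2·s + 3·t^2, 3·s^2 + 6·s·t + 2·t], [3·t^2 + 3·t, 6·s·t + 3·s + 2·t + 1]].
At the point, J = [[87.0000, 87.0000], [36.0000, 70.0000]] (det J = 2958.0000).
Solving J·Δ = −F gives Δ = (-0.6413, -1.3702).
Then the next iterate is (s, t)₁ = (2.3587, 1.6298).

(2.3587, 1.6298)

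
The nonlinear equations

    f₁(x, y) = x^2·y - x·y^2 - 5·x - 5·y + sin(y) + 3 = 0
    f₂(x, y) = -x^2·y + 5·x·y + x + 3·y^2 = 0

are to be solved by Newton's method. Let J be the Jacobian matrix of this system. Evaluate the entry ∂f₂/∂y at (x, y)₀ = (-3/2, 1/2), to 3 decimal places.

-6.750

∂f₂/∂y = -x^2 + 5·x + 6·y.
At (-3/2, 1/2) this is -6.750.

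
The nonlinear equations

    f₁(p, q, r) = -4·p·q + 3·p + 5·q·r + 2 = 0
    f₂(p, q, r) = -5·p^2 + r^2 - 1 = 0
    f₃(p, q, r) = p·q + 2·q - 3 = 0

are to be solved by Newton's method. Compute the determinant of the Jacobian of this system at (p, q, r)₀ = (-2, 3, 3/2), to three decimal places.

139.500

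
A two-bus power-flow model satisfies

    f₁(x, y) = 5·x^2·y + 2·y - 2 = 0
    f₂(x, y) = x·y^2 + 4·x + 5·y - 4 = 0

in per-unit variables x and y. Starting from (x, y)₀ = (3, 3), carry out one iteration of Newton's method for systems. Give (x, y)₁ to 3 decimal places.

At (3, 3): F = (139.000, 50.000).
Jacobian J = [[10·x·y, 5·x^2 + 2], [y^2 + 4, 2·x·y + 5]].
At the point, J = [[90.000, 47.000], [13.000, 23.000]] (det J = 1459.000).
Solving J·Δ = −F gives Δ = (-0.581, -1.846).
Then the next iterate is (x, y)₁ = (2.419, 1.154).

(2.419, 1.154)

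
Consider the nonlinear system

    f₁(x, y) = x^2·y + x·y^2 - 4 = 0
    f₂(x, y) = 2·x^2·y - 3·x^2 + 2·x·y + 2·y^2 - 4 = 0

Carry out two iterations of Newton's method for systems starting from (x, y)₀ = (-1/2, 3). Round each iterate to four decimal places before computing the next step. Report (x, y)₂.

(1.2189, 0.8761)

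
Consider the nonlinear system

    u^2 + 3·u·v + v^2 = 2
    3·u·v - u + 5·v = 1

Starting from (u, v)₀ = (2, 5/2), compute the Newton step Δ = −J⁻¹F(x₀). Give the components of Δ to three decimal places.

At (2, 5/2): F = (23.250, 24.500).
Jacobian J = [[2·u + 3·v, 3·u + 2·v], [3·v - 1, 3·u + 5]].
At the point, J = [[11.500, 11.000], [6.500, 11.000]] (det J = 55.000).
Solving J·Δ = −F gives Δ = (0.250, -2.375).

(0.250, -2.375)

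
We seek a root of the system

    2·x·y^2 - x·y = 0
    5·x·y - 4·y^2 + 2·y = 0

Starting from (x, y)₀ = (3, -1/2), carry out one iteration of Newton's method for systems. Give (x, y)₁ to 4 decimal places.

At (3, -1/2): F = (3.0000, -9.5000).
Jacobian J = [[2·y^2 - y, 4·x·y - x], [5·y, 5·x - 8·y + 2]].
At the point, J = [[1.0000, -9.0000], [-2.5000, 21.0000]] (det J = -1.5000).
Solving J·Δ = −F gives Δ = (-15.0000, -1.3333).
Then the next iterate is (x, y)₁ = (-12.0000, -1.8333).

(-12.0000, -1.8333)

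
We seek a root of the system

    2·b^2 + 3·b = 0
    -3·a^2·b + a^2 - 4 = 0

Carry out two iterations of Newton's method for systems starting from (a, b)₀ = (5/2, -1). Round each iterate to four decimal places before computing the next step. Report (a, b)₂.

(0.8577, -1.6000)

At (5/2, -1): F = (-1.0000, 21.0000).
Jacobian J = [[0, 4·b + 3], [-6·a·b + 2·a, -3·a^2]].
At the point, J = [[0.0000, -1.0000], [20.0000, -18.7500]] (det J = 20.0000).
Solving J·Δ = −F gives Δ = (-1.9875, -1.0000).
Then the next iterate is (a, b)₁ = (0.5125, -2.0000).
Round to (0.5125, -2.0000) and repeat: F = (2.0000, -2.161406), J = [[0.0000, -5.0000], [7.1750, -0.787969]].
Δ = (0.3452, 0.4000), so (a, b)₂ = (0.8577, -1.6000).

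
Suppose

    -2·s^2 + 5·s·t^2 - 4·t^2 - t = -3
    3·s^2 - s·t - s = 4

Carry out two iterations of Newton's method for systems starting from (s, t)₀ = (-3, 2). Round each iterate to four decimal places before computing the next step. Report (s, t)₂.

At (-3, 2): F = (-93.0000, 32.0000).
Jacobian J = [[-4·s + 5·t^2, 10·s·t - 8·t - 1], [6·s - t - 1, -s]].
At the point, J = [[32.0000, -77.0000], [-21.0000, 3.0000]] (det J = -1521.0000).
Solving J·Δ = −F gives Δ = (1.4366, -0.6108).
Then the next iterate is (s, t)₁ = (-1.5634, 1.3892).
Round to (-1.5634, 1.3892) and repeat: F = (-26.082991, 7.067934), J = [[15.902983, -33.832353], [-11.7696, 1.5634]].
Δ = (0.5313, -0.5212), so (s, t)₂ = (-1.0321, 0.8680).

(-1.0321, 0.8680)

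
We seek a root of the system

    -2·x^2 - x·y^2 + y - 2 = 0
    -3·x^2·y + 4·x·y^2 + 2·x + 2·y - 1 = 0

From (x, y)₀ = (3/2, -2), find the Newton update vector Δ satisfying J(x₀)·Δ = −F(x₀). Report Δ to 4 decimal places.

At (3/2, -2): F = (-14.5000, 35.5000).
Jacobian J = [[-4·x - y^2, -2·x·y + 1], [-6·x·y + 4·y^2 + 2, -3·x^2 + 8·x·y + 2]].
At the point, J = [[-10.0000, 7.0000], [36.0000, -28.7500]] (det J = 35.5000).
Solving J·Δ = −F gives Δ = (-4.7430, -4.7042).

(-4.7430, -4.7042)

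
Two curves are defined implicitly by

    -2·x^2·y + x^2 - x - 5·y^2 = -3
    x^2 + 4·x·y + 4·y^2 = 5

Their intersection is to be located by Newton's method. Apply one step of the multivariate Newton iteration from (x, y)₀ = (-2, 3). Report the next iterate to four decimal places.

At (-2, 3): F = (-60.0000, 11.0000).
Jacobian J = [[-4·x·y + 2·x - 1, -2·x^2 - 10·y], [2·x + 4·y, 4·x + 8·y]].
At the point, J = [[19.0000, -38.0000], [8.0000, 16.0000]] (det J = 608.0000).
Solving J·Δ = −F gives Δ = (0.8914, -1.1332).
Then the next iterate is (x, y)₁ = (-1.1086, 1.8668).

(-1.1086, 1.8668)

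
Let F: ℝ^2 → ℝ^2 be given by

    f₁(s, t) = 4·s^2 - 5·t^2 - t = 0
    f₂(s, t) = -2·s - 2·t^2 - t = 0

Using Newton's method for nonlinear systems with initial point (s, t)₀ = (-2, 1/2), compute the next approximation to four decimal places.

(-1.3125, 1.0417)

At (-2, 1/2): F = (14.2500, 3.0000).
Jacobian J = [[8·s, -10·t - 1], [-2, -4·t - 1]].
At the point, J = [[-16.0000, -6.0000], [-2.0000, -3.0000]] (det J = 36.0000).
Solving J·Δ = −F gives Δ = (0.6875, 0.5417).
Then the next iterate is (s, t)₁ = (-1.3125, 1.0417).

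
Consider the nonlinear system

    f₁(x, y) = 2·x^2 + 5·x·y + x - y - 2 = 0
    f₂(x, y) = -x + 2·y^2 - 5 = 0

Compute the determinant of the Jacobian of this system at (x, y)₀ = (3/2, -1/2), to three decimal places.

J = [[4·x + 5·y + 1, 5·x - 1], [-1, 4·y]].
At the point, J = [[4.500, 6.500], [-1.000, -2.000]].
det J = -2.500.

-2.500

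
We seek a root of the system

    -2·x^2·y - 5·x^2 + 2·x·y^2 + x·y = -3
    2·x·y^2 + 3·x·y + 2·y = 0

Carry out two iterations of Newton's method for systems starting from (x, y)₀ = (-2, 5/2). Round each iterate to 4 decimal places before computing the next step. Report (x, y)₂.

(-0.7875, 1.1750)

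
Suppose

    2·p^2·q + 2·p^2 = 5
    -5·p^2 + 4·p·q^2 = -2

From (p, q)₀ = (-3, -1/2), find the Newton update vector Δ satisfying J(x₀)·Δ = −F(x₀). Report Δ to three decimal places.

At (-3, -1/2): F = (4.000, -46.000).
Jacobian J = [[4·p·q + 4·p, 2·p^2], [-10·p + 4·q^2, 8·p·q]].
At the point, J = [[-6.000, 18.000], [31.000, 12.000]] (det J = -630.000).
Solving J·Δ = −F gives Δ = (1.390, 0.241).

(1.390, 0.241)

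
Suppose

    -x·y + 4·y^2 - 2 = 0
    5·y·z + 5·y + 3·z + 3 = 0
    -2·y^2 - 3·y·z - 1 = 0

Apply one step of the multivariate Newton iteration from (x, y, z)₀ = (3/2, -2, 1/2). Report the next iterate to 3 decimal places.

(3.152, -0.840, 0.243)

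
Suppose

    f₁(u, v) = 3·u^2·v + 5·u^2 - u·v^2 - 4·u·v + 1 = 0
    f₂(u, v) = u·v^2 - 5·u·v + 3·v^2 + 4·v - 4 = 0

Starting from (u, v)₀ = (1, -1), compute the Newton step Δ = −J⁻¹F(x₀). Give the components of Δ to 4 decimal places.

(-0.7971, -0.4203)

At (1, -1): F = (6.0000, 1.0000).
Jacobian J = [[6·u·v + 10·u - v^2 - 4·v, 3·u^2 - 2·u·v - 4·u], [v^2 - 5·v, 2·u·v - 5·u + 6·v + 4]].
At the point, J = [[7.0000, 1.0000], [6.0000, -9.0000]] (det J = -69.0000).
Solving J·Δ = −F gives Δ = (-0.7971, -0.4203).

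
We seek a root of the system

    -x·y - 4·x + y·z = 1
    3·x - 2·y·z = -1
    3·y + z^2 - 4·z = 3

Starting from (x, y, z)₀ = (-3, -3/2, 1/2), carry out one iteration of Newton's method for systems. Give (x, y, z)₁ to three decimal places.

At (-3, -3/2, 1/2): F = (5.750, -6.500, -9.250).
Jacobian J = [[-y - 4, -x + z, y], [3, -2·z, -2·y], [0, 3, 2·z - 4]].
At the point, J = [[-2.500, 3.500, -1.500], [3.000, -1.000, 3.000], [0.000, 3.000, -3.000]] (det J = 33.000).
Solving J·Δ = −F gives Δ = (4.750, 0.750, -2.333).
Then the next iterate is (x, y, z)₁ = (1.750, -0.750, -1.833).

(1.750, -0.750, -1.833)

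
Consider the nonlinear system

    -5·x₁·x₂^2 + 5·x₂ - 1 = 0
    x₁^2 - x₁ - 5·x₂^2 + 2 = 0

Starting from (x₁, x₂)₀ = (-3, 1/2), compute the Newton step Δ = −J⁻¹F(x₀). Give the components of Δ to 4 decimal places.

(1.9231, -0.1423)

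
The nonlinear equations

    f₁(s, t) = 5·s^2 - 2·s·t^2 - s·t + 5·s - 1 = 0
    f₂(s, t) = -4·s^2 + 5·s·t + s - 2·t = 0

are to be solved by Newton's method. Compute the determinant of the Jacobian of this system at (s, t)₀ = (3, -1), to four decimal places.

J = [[10·s - 2·t^2 - t + 5, -4·s·t - s], [-8·s + 5·t + 1, 5·s - 2]].
At the point, J = [[34.0000, 9.0000], [-28.0000, 13.0000]].
det J = 694.0000.

694.0000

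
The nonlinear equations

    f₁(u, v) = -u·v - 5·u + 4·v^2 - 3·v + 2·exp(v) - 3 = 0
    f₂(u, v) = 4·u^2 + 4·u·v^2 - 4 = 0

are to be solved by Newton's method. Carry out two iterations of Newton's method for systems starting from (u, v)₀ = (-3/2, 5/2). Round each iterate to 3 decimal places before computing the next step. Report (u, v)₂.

(-0.621, 0.611)

At (-3/2, 5/2): F = (50.11499, -32.500).
Jacobian J = [[-v - 5, -u + 8·v + 2·exp(v) - 3], [8·u + 4·v^2, 8·u·v]].
At the point, J = [[-7.500, 42.86499], [13.000, -30.000]] (det J = -332.24484).
Solving J·Δ = −F gives Δ = (-0.332, -1.227).
Then the next iterate is (u, v)₁ = (-1.832, 1.273).
Round to (-1.832, 1.273) and repeat: F = (18.29835, -2.45034), J = [[-6.273, 16.15910], [-8.17388, -18.65709]].
Δ = (1.211, -0.662), so (u, v)₂ = (-0.621, 0.611).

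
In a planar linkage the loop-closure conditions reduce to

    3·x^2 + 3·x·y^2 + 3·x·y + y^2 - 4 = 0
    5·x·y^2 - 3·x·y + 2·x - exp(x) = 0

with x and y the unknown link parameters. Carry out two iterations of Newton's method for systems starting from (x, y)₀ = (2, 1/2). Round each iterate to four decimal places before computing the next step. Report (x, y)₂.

(0.6132, 0.7788)

At (2, 1/2): F = (12.7500, -3.889056).
Jacobian J = [[6·x + 3·y^2 + 3·y, 6·x·y + 3·x + 2·y], [5·y^2 - 3·y - exp(x) + 2, 10·x·y - 3·x]].
At the point, J = [[14.2500, 13.0000], [-5.639056, 4.0000]] (det J = 130.307729).
Solving J·Δ = −F gives Δ = (-0.7794, -0.1265).
Then the next iterate is (x, y)₁ = (1.2206, 0.3735).
Round to (1.2206, 0.3735) and repeat: F = (2.487607, -1.464321), J = [[8.862607, 7.144165], [-1.812209, 0.897141]].
Δ = (-0.6074, 0.4053), so (x, y)₂ = (0.6132, 0.7788).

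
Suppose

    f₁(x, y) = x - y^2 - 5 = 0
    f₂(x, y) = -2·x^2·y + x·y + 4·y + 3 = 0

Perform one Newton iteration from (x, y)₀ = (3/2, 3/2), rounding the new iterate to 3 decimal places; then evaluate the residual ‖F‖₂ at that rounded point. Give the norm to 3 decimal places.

At (3/2, 3/2): F = (-5.750, 4.500).
Jacobian J = [[1, -2·y], [-4·x·y + y, -2·x^2 + x + 4]].
At the point, J = [[1.000, -3.000], [-7.500, 1.000]] (det J = -21.500).
Solving J·Δ = −F gives Δ = (0.360, -1.797).
Then the next iterate is (x, y)₁ = (1.860, -0.297).
Re-evaluating at (1.860, -0.297): F = (-3.22821, 3.31458), so ‖F‖₂ = 4.627.

4.627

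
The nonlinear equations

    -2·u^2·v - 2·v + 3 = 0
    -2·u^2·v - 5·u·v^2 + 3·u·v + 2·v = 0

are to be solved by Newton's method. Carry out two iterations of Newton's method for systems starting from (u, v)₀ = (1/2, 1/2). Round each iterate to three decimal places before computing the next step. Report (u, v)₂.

(1.673, 0.424)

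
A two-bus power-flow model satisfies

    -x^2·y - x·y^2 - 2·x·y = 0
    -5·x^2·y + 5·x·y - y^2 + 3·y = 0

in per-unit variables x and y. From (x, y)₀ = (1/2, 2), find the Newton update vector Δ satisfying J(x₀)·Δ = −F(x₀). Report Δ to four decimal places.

At (1/2, 2): F = (-4.5000, 4.5000).
Jacobian J = [[-2·x·y - y^2 - 2·y, -x^2 - 2·x·y - 2·x], [-10·x·y + 5·y, -5·x^2 + 5·x - 2·y + 3]].
At the point, J = [[-10.0000, -3.2500], [0.0000, 0.2500]] (det J = -2.5000).
Solving J·Δ = −F gives Δ = (5.4000, -18.0000).

(5.4000, -18.0000)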